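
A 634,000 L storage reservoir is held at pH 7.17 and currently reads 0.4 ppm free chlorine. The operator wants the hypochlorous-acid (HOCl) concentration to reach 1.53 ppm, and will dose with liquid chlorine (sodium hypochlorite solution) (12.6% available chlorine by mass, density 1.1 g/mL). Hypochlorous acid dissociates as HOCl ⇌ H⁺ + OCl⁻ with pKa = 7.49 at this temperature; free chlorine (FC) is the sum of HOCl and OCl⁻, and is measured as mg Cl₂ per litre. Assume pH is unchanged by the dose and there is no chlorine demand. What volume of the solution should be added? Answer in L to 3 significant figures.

8.52 L

[OCl⁻]/[HOCl] = 10^(pH − pKa) = 10^(7.17 − 7.49) = 0.4786; fraction as HOCl = 1/(1 + 0.4786) = 0.6763.
Free chlorine required for 1.53 ppm HOCl: 1.53 / 0.6763 = 2.262 ppm.
FC to add: 2.262 − 0.4 = 1.862 mg/L as Cl₂.
Cl₂ equivalent: 1.862 mg/L × 634,000 L = 1181 g.
Product at 12.6% available Cl: 1181 / 0.126 = 9371 g.
Volume: 9371 g ÷ 1.1 g/mL = 8519 mL.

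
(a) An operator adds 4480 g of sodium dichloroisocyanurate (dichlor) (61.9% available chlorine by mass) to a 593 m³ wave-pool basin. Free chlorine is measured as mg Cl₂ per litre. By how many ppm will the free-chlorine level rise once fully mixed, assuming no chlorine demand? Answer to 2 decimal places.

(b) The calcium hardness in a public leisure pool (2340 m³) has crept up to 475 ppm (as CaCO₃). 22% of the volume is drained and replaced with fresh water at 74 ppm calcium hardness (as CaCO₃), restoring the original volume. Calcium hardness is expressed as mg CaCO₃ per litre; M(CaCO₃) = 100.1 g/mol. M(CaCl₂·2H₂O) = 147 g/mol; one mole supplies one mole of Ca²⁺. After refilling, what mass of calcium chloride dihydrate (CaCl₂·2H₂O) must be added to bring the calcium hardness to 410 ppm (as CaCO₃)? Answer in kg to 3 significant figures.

(a) Volume: 593 m³ = 593,000 L.
(a) Available chlorine delivered: 4480 g × 0.619 = 2773 g as Cl₂.
(a) Concentration rise: 2773 g / 593,000 L = 4.676 mg/L = 4.68 ppm.

(b) Volume: 2340 m³ = 2,340,000 L.
(b) After draining 22% and refilling: 475 × 0.78 + 74 × 0.22 = 386.78 ppm.
(b) Deficit to target: 410 − 386.78 = 23.22 mg/L.
(b) As CaCO₃: 23.22 mg/L × 2,340,000 L = 54,330 g; ÷ 100.1 = 542.8 mol Ca²⁺.
(b) Mass: 542.8 × 147 = 79,790 g.

(a) 4.68 ppm; (b) 79.8 kg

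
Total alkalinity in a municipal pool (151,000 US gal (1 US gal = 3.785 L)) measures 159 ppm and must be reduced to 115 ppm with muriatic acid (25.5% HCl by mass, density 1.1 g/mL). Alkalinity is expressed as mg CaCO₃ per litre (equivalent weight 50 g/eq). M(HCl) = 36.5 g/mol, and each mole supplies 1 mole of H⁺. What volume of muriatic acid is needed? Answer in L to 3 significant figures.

65.4 L

Volume: 151,000 US gal × 3.785 L/gal = 571,535 L.
Alkalinity to neutralize: (159 − 115) = 44 mg/L as CaCO₃ × 571,535 L = 25,150 g as CaCO₃.
Equivalents of H⁺ required: 25,150 ÷ 50 g/eq = 503 eq = 503 mol HCl.
Mass of HCl: 503 × 36.5 = 18,360 g.
Mass of 25.5% solution: 18,360 / 0.255 = 71,990 g.
Volume: 71,990 g ÷ 1.1 g/mL = 65,450 mL.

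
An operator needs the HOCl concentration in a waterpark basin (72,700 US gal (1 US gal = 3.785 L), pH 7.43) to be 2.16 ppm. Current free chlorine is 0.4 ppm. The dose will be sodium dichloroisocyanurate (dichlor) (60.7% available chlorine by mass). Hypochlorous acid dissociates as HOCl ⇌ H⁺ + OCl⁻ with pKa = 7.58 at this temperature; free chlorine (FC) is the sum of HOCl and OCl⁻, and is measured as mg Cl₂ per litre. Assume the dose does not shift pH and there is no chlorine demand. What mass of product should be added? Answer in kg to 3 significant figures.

1.49 kg

Volume: 72,700 US gal × 3.785 L/gal = 275,170 L.
[OCl⁻]/[HOCl] = 10^(pH − pKa) = 10^(7.43 − 7.58) = 0.7079; fraction as HOCl = 1/(1 + 0.7079) = 0.5855.
Free chlorine required for 2.16 ppm HOCl: 2.16 / 0.5855 = 3.689 ppm.
FC to add: 3.689 − 0.4 = 3.289 mg/L as Cl₂.
Cl₂ equivalent: 3.289 mg/L × 275,170 L = 905.1 g.
Product at 60.7% available Cl: 905.1 / 0.607 = 1491 g.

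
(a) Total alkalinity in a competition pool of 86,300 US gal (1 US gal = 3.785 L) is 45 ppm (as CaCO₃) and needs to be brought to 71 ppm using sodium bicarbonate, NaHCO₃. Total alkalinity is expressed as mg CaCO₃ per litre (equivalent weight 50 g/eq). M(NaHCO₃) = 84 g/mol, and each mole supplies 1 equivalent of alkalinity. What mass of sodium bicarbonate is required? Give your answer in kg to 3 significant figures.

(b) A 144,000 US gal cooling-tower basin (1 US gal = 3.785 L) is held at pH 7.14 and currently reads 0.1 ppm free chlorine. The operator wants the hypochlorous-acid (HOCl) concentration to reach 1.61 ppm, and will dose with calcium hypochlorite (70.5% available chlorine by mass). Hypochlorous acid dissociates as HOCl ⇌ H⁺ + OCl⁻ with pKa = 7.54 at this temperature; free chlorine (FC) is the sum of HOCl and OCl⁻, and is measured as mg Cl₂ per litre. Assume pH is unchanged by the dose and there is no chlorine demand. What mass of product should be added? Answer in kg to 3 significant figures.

(a) 14.3 kg; (b) 1.66 kg

(a) Volume: 86,300 US gal × 3.785 L/gal = 326,646 L.
(a) Alkalinity to add: (71 − 45) = 26 mg/L as CaCO₃ × 326,646 L = 8493 g as CaCO₃.
(a) Equivalents: 8493 g ÷ 50 g/eq = 169.9 eq.
(a) NaHCO₃ supplies 1 eq per mole → 169.9 mol.
(a) Mass: 169.9 mol × 84 g/mol = 14,270 g.

(b) Volume: 144,000 US gal × 3.785 L/gal = 545,040 L.
(b) [OCl⁻]/[HOCl] = 10^(pH − pKa) = 10^(7.14 − 7.54) = 0.3981; fraction as HOCl = 1/(1 + 0.3981) = 0.7153.
(b) Free chlorine required for 1.61 ppm HOCl: 1.61 / 0.7153 = 2.251 ppm.
(b) FC to add: 2.251 − 0.1 = 2.151 mg/L as Cl₂.
(b) Cl₂ equivalent: 2.151 mg/L × 545,040 L = 1172 g.
(b) Product at 70.5% available Cl: 1172 / 0.705 = 1663 g.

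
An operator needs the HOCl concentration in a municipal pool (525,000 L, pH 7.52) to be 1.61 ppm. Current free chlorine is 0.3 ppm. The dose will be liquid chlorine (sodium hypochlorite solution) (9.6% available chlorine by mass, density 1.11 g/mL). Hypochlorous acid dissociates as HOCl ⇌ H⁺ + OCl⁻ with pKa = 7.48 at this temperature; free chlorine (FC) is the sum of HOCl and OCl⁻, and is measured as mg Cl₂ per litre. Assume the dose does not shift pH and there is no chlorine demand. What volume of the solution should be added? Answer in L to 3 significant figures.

15.2 L

[OCl⁻]/[HOCl] = 10^(pH − pKa) = 10^(7.52 − 7.48) = 1.096; fraction as HOCl = 1/(1 + 1.096) = 0.477.
Free chlorine required for 1.61 ppm HOCl: 1.61 / 0.477 = 3.375 ppm.
FC to add: 3.375 − 0.3 = 3.075 mg/L as Cl₂.
Cl₂ equivalent: 3.075 mg/L × 525,000 L = 1615 g.
Product at 9.6% available Cl: 1615 / 0.096 = 16,820 g.
Volume: 16,820 g ÷ 1.11 g/mL = 15,150 mL.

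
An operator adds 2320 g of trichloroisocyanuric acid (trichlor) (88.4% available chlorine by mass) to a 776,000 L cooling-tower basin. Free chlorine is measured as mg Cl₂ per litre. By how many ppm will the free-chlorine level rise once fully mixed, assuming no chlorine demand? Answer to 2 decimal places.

Available chlorine delivered: 2320 g × 0.884 = 2051 g as Cl₂.
Concentration rise: 2051 g / 776,000 L = 2.643 mg/L = 2.64 ppm.

2.64 ppm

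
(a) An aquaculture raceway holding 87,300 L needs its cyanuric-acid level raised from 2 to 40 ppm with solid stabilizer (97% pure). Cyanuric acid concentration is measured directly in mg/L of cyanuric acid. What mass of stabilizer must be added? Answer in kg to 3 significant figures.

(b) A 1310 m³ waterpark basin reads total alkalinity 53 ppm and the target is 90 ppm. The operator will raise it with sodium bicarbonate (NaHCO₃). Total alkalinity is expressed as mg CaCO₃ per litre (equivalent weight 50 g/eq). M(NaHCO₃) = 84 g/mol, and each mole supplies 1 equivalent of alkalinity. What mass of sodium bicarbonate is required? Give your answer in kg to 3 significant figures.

(a) CYA to add: (40 − 2) = 38 mg/L × 87,300 L = 3317 g cyanuric acid.
(a) At 97% purity: 3317 / 0.97 = 3420 g product.

(b) Volume: 1310 m³ = 1,310,000 L.
(b) Alkalinity to add: (90 − 53) = 37 mg/L as CaCO₃ × 1,310,000 L = 48,470 g as CaCO₃.
(b) Equivalents: 48,470 g ÷ 50 g/eq = 969.4 eq.
(b) NaHCO₃ supplies 1 eq per mole → 969.4 mol.
(b) Mass: 969.4 mol × 84 g/mol = 81,430 g.

(a) 3.42 kg; (b) 81.4 kg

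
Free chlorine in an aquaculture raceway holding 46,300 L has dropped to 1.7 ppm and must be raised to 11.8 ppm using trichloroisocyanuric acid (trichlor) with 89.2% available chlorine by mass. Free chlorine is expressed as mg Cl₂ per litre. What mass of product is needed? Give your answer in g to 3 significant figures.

Chlorine deficit: 11.8 − 1.7 = 10.1 ppm = 10.1 mg/L as Cl₂.
Cl₂ equivalent needed: 10.1 mg/L × 46,300 L = 467,600 mg = 467.6 g.
Product at 89.2% available chlorine: 467.6 / 0.892 = 524.2 g.

524 g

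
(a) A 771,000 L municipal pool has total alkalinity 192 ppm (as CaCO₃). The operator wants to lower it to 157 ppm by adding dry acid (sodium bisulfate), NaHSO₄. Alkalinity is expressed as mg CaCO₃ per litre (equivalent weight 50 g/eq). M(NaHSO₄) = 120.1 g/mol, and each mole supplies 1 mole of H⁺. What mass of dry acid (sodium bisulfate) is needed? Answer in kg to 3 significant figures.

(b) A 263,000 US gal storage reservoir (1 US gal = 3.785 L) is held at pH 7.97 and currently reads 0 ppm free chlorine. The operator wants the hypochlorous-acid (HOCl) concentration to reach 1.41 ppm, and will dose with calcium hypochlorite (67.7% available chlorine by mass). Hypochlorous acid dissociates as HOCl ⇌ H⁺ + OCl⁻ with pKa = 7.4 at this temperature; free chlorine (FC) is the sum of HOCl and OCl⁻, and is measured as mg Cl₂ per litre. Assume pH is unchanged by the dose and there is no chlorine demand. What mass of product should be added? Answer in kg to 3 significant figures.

(a) 64.8 kg; (b) 9.78 kg

(a) Alkalinity to neutralize: (192 − 157) = 35 mg/L as CaCO₃ × 771,000 L = 26,980 g as CaCO₃.
(a) Equivalents of H⁺ required: 26,980 ÷ 50 g/eq = 539.7 eq = 539.7 mol NaHSO₄.
(a) Mass of NaHSO₄: 539.7 × 120.1 = 64,820 g.

(b) Volume: 263,000 US gal × 3.785 L/gal = 995,455 L.
(b) [OCl⁻]/[HOCl] = 10^(pH − pKa) = 10^(7.97 − 7.4) = 3.715; fraction as HOCl = 1/(1 + 3.715) = 0.2121.
(b) Free chlorine required for 1.41 ppm HOCl: 1.41 / 0.2121 = 6.649 ppm.
(b) FC to add: 6.649 − 0 = 6.649 mg/L as Cl₂.
(b) Cl₂ equivalent: 6.649 mg/L × 995,455 L = 6618 g.
(b) Product at 67.7% available Cl: 6618 / 0.677 = 9776 g.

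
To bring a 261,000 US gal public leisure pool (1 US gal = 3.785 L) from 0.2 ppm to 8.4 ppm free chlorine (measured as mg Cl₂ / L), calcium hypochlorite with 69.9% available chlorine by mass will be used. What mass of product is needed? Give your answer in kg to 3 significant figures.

Volume: 261,000 US gal × 3.785 L/gal = 987,885 L.
Chlorine deficit: 8.4 − 0.2 = 8.2 ppm = 8.2 mg/L as Cl₂.
Cl₂ equivalent needed: 8.2 mg/L × 987,885 L = 8,101,000 mg = 8101 g.
Product at 69.9% available chlorine: 8101 / 0.699 = 11,590 g.

11.6 kg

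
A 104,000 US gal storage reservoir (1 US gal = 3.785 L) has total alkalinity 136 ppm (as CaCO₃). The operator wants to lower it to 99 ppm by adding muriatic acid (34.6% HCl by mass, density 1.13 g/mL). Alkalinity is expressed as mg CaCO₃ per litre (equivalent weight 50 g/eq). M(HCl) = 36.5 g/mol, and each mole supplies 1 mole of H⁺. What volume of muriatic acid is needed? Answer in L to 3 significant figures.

27.2 L

Volume: 104,000 US gal × 3.785 L/gal = 393,640 L.
Alkalinity to neutralize: (136 − 99) = 37 mg/L as CaCO₃ × 393,640 L = 14,560 g as CaCO₃.
Equivalents of H⁺ required: 14,560 ÷ 50 g/eq = 291.3 eq = 291.3 mol HCl.
Mass of HCl: 291.3 × 36.5 = 10,630 g.
Mass of 34.6% solution: 10,630 / 0.346 = 30,730 g.
Volume: 30,730 g ÷ 1.13 g/mL = 27,190 mL.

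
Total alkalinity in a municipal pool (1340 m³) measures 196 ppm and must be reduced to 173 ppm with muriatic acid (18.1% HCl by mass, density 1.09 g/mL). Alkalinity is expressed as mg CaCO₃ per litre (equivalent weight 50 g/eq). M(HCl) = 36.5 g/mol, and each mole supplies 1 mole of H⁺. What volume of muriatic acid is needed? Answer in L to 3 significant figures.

Volume: 1340 m³ = 1,340,000 L.
Alkalinity to neutralize: (196 − 173) = 23 mg/L as CaCO₃ × 1,340,000 L = 30,820 g as CaCO₃.
Equivalents of H⁺ required: 30,820 ÷ 50 g/eq = 616.4 eq = 616.4 mol HCl.
Mass of HCl: 616.4 × 36.5 = 22,500 g.
Mass of 18.1% solution: 22,500 / 0.181 = 124,300 g.
Volume: 124,300 g ÷ 1.09 g/mL = 114,000 mL.

114 L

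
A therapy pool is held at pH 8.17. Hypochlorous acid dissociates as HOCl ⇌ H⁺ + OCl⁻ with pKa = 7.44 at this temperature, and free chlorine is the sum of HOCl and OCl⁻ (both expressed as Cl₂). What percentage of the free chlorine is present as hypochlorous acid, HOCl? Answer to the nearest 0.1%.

15.7%

[OCl⁻]/[HOCl] = 10^(pH − pKa) = 10^(8.17 − 7.44) = 10^0.73 = 5.37.
Fraction as HOCl = 1 / (1 + 5.37) = 0.157.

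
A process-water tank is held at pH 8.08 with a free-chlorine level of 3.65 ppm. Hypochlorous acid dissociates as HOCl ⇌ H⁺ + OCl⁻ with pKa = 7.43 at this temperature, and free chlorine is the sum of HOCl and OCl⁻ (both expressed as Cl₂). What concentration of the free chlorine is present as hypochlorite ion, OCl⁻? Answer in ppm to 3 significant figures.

2.98 ppm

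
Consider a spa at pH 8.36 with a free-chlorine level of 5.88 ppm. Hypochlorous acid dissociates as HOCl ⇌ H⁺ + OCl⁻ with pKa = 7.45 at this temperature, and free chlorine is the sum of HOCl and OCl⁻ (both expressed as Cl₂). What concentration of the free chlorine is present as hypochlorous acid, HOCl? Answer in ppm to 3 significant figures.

0.644 ppm

[OCl⁻]/[HOCl] = 10^(pH − pKa) = 10^(8.36 − 7.45) = 10^0.91 = 8.128.
Fraction as HOCl = 1 / (1 + 8.128) = 0.1095.
HOCl = 0.1095 × 5.88 ppm = 0.6442 ppm.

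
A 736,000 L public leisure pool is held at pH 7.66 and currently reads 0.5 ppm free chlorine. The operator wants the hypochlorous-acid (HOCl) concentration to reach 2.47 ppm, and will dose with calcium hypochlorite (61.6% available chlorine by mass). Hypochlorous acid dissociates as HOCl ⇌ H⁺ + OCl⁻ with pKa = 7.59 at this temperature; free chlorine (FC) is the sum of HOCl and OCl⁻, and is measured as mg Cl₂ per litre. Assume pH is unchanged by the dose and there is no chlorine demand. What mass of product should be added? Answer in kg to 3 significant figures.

5.82 kg

[OCl⁻]/[HOCl] = 10^(pH − pKa) = 10^(7.66 − 7.59) = 1.175; fraction as HOCl = 1/(1 + 1.175) = 0.4598.
Free chlorine required for 2.47 ppm HOCl: 2.47 / 0.4598 = 5.372 ppm.
FC to add: 5.372 − 0.5 = 4.872 mg/L as Cl₂.
Cl₂ equivalent: 4.872 mg/L × 736,000 L = 3586 g.
Product at 61.6% available Cl: 3586 / 0.616 = 5821 g.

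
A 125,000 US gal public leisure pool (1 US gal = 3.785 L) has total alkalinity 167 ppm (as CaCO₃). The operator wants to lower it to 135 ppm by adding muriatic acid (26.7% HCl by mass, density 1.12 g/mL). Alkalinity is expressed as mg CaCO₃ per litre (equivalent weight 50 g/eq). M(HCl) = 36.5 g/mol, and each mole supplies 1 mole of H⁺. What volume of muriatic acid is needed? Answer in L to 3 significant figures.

37.0 L

Volume: 125,000 US gal × 3.785 L/gal = 473,125 L.
Alkalinity to neutralize: (167 − 135) = 32 mg/L as CaCO₃ × 473,125 L = 15,140 g as CaCO₃.
Equivalents of H⁺ required: 15,140 ÷ 50 g/eq = 302.8 eq = 302.8 mol HCl.
Mass of HCl: 302.8 × 36.5 = 11,050 g.
Mass of 26.7% solution: 11,050 / 0.267 = 41,390 g.
Volume: 41,390 g ÷ 1.12 g/mL = 36,960 mL.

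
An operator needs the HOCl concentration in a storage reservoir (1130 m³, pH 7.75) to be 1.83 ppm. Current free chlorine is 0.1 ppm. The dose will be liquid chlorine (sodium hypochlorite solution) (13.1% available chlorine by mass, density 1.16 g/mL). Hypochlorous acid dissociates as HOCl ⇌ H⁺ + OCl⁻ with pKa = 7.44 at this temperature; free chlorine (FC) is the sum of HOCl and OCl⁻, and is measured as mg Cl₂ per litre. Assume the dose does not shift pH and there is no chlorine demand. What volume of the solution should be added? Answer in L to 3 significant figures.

Volume: 1130 m³ = 1,130,000 L.
[OCl⁻]/[HOCl] = 10^(pH − pKa) = 10^(7.75 − 7.44) = 2.042; fraction as HOCl = 1/(1 + 2.042) = 0.3288.
Free chlorine required for 1.83 ppm HOCl: 1.83 / 0.3288 = 5.566 ppm.
FC to add: 5.566 − 0.1 = 5.466 mg/L as Cl₂.
Cl₂ equivalent: 5.466 mg/L × 1,130,000 L = 6177 g.
Product at 13.1% available Cl: 6177 / 0.131 = 47,150 g.
Volume: 47,150 g ÷ 1.16 g/mL = 40,650 mL.

40.6 L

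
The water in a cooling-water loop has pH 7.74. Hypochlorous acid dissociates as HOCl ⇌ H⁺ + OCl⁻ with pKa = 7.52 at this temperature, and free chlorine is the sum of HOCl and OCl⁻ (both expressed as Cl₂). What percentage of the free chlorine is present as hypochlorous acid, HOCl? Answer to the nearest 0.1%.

[OCl⁻]/[HOCl] = 10^(pH − pKa) = 10^(7.74 − 7.52) = 10^0.22 = 1.66.
Fraction as HOCl = 1 / (1 + 1.66) = 0.376.

37.6%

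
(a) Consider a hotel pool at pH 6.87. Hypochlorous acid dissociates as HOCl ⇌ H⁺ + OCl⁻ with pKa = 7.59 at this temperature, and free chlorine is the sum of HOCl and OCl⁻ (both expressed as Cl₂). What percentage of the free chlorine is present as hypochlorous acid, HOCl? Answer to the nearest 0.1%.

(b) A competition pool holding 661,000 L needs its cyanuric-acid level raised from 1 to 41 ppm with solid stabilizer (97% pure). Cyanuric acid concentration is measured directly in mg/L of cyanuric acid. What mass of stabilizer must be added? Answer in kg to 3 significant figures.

(a) 84.0%; (b) 27.3 kg

(a) [OCl⁻]/[HOCl] = 10^(pH − pKa) = 10^(6.87 − 7.59) = 10^-0.72 = 0.1905.
(a) Fraction as HOCl = 1 / (1 + 0.1905) = 0.84.

(b) CYA to add: (41 − 1) = 40 mg/L × 661,000 L = 26,440 g cyanuric acid.
(b) At 97% purity: 26,440 / 0.97 = 27,260 g product.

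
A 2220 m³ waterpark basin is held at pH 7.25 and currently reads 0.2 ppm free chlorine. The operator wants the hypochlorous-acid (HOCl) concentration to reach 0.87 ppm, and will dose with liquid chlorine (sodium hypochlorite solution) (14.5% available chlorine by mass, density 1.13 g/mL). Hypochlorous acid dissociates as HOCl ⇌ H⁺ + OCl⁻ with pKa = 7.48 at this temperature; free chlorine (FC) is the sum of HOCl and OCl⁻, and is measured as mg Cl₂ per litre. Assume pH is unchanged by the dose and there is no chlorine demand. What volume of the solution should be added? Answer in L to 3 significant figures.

Volume: 2220 m³ = 2,220,000 L.
[OCl⁻]/[HOCl] = 10^(pH − pKa) = 10^(7.25 − 7.48) = 0.5888; fraction as HOCl = 1/(1 + 0.5888) = 0.6294.
Free chlorine required for 0.87 ppm HOCl: 0.87 / 0.6294 = 1.382 ppm.
FC to add: 1.382 − 0.2 = 1.182 mg/L as Cl₂.
Cl₂ equivalent: 1.182 mg/L × 2,220,000 L = 2625 g.
Product at 14.5% available Cl: 2625 / 0.145 = 18,100 g.
Volume: 18,100 g ÷ 1.13 g/mL = 16,020 mL.

16.0 L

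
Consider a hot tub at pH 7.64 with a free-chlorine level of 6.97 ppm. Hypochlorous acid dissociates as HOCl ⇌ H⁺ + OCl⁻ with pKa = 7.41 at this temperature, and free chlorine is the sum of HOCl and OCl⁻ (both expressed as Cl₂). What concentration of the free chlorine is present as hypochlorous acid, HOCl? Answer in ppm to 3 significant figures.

2.58 ppm

[OCl⁻]/[HOCl] = 10^(pH − pKa) = 10^(7.64 − 7.41) = 10^0.23 = 1.698.
Fraction as HOCl = 1 / (1 + 1.698) = 0.3706.
HOCl = 0.3706 × 6.97 ppm = 2.583 ppm.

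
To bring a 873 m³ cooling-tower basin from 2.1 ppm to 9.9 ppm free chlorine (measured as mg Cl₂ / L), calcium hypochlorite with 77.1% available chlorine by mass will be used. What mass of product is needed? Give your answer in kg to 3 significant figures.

Volume: 873 m³ = 873,000 L.
Chlorine deficit: 9.9 − 2.1 = 7.8 ppm = 7.8 mg/L as Cl₂.
Cl₂ equivalent needed: 7.8 mg/L × 873,000 L = 6,809,000 mg = 6809 g.
Product at 77.1% available chlorine: 6809 / 0.771 = 8832 g.

8.83 kg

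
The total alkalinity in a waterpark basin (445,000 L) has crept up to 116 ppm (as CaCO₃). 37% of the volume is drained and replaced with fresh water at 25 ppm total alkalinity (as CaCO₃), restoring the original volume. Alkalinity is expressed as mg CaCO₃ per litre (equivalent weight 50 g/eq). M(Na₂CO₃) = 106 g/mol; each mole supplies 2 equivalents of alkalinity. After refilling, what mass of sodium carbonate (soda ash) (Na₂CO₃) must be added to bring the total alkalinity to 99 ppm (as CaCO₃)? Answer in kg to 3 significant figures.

After draining 37% and refilling: 116 × 0.63 + 25 × 0.37 = 82.33 ppm.
Deficit to target: 99 − 82.33 = 16.67 mg/L.
As CaCO₃: 16.67 mg/L × 445,000 L = 7418 g; ÷ 50 g/eq ÷ 2 = 74.18 mol Na₂CO₃.
Mass: 74.18 × 106 = 7863 g.

7.86 kg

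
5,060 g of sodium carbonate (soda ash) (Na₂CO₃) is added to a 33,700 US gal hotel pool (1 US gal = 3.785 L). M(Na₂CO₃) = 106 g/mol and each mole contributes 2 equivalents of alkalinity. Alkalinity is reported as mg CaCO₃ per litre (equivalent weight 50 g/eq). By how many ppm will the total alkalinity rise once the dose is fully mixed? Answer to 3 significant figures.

37.4 ppm

Volume: 33,700 US gal × 3.785 L/gal = 127,554 L.
Moles of Na₂CO₃: 5,060 g ÷ 106 g/mol = 47.74 mol → 95.47 eq of alkalinity.
As CaCO₃: 95.47 eq × 50 g/eq = 4774 g.
Rise: 4774 g / 127,554 L × 1000 = 37.42 mg/L.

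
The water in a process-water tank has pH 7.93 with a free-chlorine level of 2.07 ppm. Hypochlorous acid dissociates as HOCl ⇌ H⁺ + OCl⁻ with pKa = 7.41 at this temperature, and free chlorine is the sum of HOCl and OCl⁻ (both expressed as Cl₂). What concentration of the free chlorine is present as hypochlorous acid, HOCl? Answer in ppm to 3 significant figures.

0.480 ppm

[OCl⁻]/[HOCl] = 10^(pH − pKa) = 10^(7.93 − 7.41) = 10^0.52 = 3.311.
Fraction as HOCl = 1 / (1 + 3.311) = 0.2319.
HOCl = 0.2319 × 2.07 ppm = 0.4801 ppm.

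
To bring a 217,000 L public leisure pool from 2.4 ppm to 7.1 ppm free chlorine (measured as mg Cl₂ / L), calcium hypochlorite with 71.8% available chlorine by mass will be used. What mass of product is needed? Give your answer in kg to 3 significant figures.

1.42 kg

Chlorine deficit: 7.1 − 2.4 = 4.7 ppm = 4.7 mg/L as Cl₂.
Cl₂ equivalent needed: 4.7 mg/L × 217,000 L = 1,020,000 mg = 1020 g.
Product at 71.8% available chlorine: 1020 / 0.718 = 1420 g.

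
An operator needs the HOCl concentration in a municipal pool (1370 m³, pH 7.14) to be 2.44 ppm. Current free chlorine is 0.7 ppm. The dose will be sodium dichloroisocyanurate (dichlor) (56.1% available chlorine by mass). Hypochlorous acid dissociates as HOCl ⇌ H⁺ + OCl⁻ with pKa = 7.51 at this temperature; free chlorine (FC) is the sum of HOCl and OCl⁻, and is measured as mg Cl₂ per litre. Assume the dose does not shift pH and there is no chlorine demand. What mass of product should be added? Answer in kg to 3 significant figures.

Volume: 1370 m³ = 1,370,000 L.
[OCl⁻]/[HOCl] = 10^(pH − pKa) = 10^(7.14 − 7.51) = 0.4266; fraction as HOCl = 1/(1 + 0.4266) = 0.701.
Free chlorine required for 2.44 ppm HOCl: 2.44 / 0.701 = 3.481 ppm.
FC to add: 3.481 − 0.7 = 2.781 mg/L as Cl₂.
Cl₂ equivalent: 2.781 mg/L × 1,370,000 L = 3810 g.
Product at 56.1% available Cl: 3810 / 0.561 = 6791 g.

6.79 kg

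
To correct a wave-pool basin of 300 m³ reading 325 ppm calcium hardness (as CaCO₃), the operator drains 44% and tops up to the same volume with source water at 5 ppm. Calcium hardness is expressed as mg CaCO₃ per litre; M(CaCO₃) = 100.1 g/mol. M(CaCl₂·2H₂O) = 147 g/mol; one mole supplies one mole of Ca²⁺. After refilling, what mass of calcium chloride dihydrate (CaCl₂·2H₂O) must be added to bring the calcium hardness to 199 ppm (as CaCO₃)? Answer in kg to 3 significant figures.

6.52 kg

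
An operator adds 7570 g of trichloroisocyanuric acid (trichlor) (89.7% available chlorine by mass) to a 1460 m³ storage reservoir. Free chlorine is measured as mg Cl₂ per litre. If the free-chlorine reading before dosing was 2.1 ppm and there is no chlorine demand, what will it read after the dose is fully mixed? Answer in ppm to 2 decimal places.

6.75 ppm

Volume: 1460 m³ = 1,460,000 L.
Available chlorine delivered: 7570 g × 0.897 = 6790 g as Cl₂.
Concentration rise: 6790 g / 1,460,000 L = 4.651 mg/L = 4.65 ppm.
Final FC: 2.1 + 4.65 = 6.75 ppm.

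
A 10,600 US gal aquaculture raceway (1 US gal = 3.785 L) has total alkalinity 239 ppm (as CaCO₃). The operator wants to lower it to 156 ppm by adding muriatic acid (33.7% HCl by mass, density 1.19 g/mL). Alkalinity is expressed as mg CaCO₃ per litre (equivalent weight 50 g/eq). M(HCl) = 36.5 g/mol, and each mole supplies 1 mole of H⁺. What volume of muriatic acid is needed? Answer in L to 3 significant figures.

Volume: 10,600 US gal × 3.785 L/gal = 40,121 L.
Alkalinity to neutralize: (239 − 156) = 83 mg/L as CaCO₃ × 40,121 L = 3330 g as CaCO₃.
Equivalents of H⁺ required: 3330 ÷ 50 g/eq = 66.6 eq = 66.6 mol HCl.
Mass of HCl: 66.6 × 36.5 = 2431 g.
Mass of 33.7% solution: 2431 / 0.337 = 7213 g.
Volume: 7213 g ÷ 1.19 g/mL = 6062 mL.

6.06 L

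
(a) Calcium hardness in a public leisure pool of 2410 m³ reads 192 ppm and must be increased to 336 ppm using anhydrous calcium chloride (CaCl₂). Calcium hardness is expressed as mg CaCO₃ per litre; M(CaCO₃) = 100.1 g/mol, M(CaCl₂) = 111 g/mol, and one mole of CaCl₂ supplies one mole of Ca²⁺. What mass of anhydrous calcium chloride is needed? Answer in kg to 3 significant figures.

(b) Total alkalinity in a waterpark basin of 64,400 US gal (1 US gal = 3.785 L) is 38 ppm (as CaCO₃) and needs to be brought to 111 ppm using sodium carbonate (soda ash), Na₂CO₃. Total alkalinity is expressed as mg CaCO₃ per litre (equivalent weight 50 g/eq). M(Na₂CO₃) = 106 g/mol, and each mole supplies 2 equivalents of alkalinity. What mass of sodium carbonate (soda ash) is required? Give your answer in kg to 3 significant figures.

(a) 385 kg; (b) 18.9 kg

(a) Volume: 2410 m³ = 2,410,000 L.
(a) Hardness to add: (336 − 192) = 144 mg/L as CaCO₃ × 2,410,000 L = 347,000 g as CaCO₃.
(a) Moles of Ca²⁺ (1 mol Ca²⁺ ≡ 1 mol CaCO₃): 347,000 / 100.1 g/mol = 3467 mol.
(a) Mass of CaCl₂: 3467 × 111 = 384,800 g.

(b) Volume: 64,400 US gal × 3.785 L/gal = 243,754 L.
(b) Alkalinity to add: (111 − 38) = 73 mg/L as CaCO₃ × 243,754 L = 17,790 g as CaCO₃.
(b) Equivalents: 17,790 g ÷ 50 g/eq = 355.9 eq.
(b) Each mole of Na₂CO₃ supplies 2 eq, so 355.9 / 2 = 177.9 mol.
(b) Mass: 177.9 mol × 106 g/mol = 18,860 g.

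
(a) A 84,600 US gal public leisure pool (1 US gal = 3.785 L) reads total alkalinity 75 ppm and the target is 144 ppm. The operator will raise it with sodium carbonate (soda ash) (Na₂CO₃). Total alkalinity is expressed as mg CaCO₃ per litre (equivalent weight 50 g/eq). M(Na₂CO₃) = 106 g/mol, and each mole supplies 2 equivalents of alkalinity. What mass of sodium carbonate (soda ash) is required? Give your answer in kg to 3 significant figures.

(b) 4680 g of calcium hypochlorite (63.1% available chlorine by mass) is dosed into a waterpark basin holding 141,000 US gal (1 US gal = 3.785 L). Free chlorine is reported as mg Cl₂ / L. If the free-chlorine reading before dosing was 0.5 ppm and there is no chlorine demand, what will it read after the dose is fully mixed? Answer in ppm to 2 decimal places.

(a) Volume: 84,600 US gal × 3.785 L/gal = 320,211 L.
(a) Alkalinity to add: (144 − 75) = 69 mg/L as CaCO₃ × 320,211 L = 22,090 g as CaCO₃.
(a) Equivalents: 22,090 g ÷ 50 g/eq = 441.9 eq.
(a) Each mole of Na₂CO₃ supplies 2 eq, so 441.9 / 2 = 220.9 mol.
(a) Mass: 220.9 mol × 106 g/mol = 23,420 g.

(b) Volume: 141,000 US gal × 3.785 L/gal = 533,685 L.
(b) Available chlorine delivered: 4680 g × 0.631 = 2953 g as Cl₂.
(b) Concentration rise: 2953 g / 533,685 L = 5.533 mg/L = 5.53 ppm.
(b) Final FC: 0.5 + 5.53 = 6.03 ppm.

(a) 23.4 kg; (b) 6.03 ppm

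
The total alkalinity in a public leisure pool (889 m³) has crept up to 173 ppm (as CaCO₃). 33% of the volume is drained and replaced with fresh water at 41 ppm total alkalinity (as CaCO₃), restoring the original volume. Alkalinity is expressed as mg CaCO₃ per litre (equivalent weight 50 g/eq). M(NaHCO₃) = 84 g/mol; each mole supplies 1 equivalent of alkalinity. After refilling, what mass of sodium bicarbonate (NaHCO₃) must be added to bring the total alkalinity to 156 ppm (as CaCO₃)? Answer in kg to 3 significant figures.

39.7 kg

Volume: 889 m³ = 889,000 L.
After draining 33% and refilling: 173 × 0.67 + 41 × 0.33 = 129.44 ppm.
Deficit to target: 156 − 129.44 = 26.56 mg/L.
As CaCO₃: 26.56 mg/L × 889,000 L = 23,610 g; ÷ 50 g/eq ÷ 1 = 472.2 mol NaHCO₃.
Mass: 472.2 × 84 = 39,670 g.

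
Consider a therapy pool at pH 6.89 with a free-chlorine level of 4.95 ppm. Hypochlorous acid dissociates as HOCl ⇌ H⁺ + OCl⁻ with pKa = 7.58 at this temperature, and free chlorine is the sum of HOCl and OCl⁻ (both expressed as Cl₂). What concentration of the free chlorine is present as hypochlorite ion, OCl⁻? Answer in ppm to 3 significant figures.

[OCl⁻]/[HOCl] = 10^(pH − pKa) = 10^(6.89 − 7.58) = 10^-0.69 = 0.2042.
Fraction as HOCl = 1 / (1 + 0.2042) = 0.8304.
OCl⁻ = (1 − 0.8304) × 4.95 ppm = 0.8393 ppm.

0.839 ppm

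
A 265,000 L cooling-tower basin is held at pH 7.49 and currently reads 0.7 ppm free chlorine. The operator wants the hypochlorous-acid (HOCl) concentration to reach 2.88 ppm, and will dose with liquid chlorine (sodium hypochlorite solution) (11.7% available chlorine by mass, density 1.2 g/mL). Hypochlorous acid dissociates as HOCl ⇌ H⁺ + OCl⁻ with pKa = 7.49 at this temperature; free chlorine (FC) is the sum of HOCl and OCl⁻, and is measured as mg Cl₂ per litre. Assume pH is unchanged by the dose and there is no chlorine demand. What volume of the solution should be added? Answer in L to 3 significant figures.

[OCl⁻]/[HOCl] = 10^(pH − pKa) = 10^(7.49 − 7.49) = 1; fraction as HOCl = 1/(1 + 1) = 0.5.
Free chlorine required for 2.88 ppm HOCl: 2.88 / 0.5 = 5.76 ppm.
FC to add: 5.76 − 0.7 = 5.06 mg/L as Cl₂.
Cl₂ equivalent: 5.06 mg/L × 265,000 L = 1341 g.
Product at 11.7% available Cl: 1341 / 0.117 = 11,460 g.
Volume: 11,460 g ÷ 1.2 g/mL = 9551 mL.

9.55 L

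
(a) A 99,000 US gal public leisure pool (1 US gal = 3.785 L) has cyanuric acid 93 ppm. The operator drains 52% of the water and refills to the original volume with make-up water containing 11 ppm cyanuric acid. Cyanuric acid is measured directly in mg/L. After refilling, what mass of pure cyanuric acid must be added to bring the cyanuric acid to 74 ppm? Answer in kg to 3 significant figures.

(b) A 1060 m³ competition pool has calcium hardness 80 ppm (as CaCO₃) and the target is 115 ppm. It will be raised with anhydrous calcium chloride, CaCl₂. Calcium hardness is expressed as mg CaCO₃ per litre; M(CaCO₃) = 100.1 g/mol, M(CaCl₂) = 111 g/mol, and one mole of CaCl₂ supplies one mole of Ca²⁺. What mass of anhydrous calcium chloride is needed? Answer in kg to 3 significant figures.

(a) 8.86 kg; (b) 41.1 kg

(a) Volume: 99,000 US gal × 3.785 L/gal = 374,715 L.
(a) After draining 52% and refilling: 93 × 0.48 + 11 × 0.52 = 50.36 ppm.
(a) Deficit to target: 74 − 50.36 = 23.64 mg/L.
(a) Mass: 23.64 mg/L × 374,715 L = 8858 g cyanuric acid.

(b) Volume: 1060 m³ = 1,060,000 L.
(b) Hardness to add: (115 − 80) = 35 mg/L as CaCO₃ × 1,060,000 L = 37,100 g as CaCO₃.
(b) Moles of Ca²⁺ (1 mol Ca²⁺ ≡ 1 mol CaCO₃): 37,100 / 100.1 g/mol = 370.6 mol.
(b) Mass of CaCl₂: 370.6 × 111 = 41,140 g.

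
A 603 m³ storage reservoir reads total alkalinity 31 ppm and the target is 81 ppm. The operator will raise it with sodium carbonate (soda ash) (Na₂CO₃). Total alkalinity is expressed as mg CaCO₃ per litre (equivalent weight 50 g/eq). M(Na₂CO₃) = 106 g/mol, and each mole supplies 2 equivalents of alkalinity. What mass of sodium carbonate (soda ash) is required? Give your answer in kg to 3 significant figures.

32.0 kg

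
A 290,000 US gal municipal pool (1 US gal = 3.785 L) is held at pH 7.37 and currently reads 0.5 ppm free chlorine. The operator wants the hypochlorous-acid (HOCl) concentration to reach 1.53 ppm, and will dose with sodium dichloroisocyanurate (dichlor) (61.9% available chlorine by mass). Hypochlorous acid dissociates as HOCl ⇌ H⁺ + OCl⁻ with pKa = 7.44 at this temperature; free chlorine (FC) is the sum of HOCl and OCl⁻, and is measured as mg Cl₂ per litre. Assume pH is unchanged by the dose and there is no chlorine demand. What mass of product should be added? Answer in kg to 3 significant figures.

Volume: 290,000 US gal × 3.785 L/gal = 1,097,650 L.
[OCl⁻]/[HOCl] = 10^(pH − pKa) = 10^(7.37 − 7.44) = 0.8511; fraction as HOCl = 1/(1 + 0.8511) = 0.5402.
Free chlorine required for 1.53 ppm HOCl: 1.53 / 0.5402 = 2.832 ppm.
FC to add: 2.832 − 0.5 = 2.332 mg/L as Cl₂.
Cl₂ equivalent: 2.332 mg/L × 1,097,650 L = 2560 g.
Product at 61.9% available Cl: 2560 / 0.619 = 4136 g.

4.14 kg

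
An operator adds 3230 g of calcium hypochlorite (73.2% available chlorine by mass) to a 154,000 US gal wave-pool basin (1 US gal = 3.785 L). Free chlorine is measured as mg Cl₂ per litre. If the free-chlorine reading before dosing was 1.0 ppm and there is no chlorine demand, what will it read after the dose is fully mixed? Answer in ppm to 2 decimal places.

Volume: 154,000 US gal × 3.785 L/gal = 582,890 L.
Available chlorine delivered: 3230 g × 0.732 = 2364 g as Cl₂.
Concentration rise: 2364 g / 582,890 L = 4.056 mg/L = 4.06 ppm.
Final FC: 1.0 + 4.06 = 5.06 ppm.

5.06 ppm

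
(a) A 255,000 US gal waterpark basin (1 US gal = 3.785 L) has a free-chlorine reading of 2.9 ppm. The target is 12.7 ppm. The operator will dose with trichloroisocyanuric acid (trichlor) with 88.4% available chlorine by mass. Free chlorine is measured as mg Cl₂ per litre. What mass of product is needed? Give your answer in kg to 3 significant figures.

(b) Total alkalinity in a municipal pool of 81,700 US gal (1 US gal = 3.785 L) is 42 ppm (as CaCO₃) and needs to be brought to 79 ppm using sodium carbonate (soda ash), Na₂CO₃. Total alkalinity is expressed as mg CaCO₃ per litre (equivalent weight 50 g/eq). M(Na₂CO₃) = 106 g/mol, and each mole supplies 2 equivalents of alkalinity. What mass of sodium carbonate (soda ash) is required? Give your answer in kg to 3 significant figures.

(a) 10.7 kg; (b) 12.1 kg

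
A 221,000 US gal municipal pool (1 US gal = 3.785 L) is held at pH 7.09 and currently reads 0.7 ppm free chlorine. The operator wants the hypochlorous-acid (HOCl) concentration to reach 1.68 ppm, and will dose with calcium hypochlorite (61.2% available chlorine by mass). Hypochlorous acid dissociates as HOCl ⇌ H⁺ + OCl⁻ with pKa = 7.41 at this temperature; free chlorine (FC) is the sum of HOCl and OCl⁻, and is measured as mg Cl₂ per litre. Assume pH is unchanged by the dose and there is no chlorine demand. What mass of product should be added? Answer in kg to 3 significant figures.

Volume: 221,000 US gal × 3.785 L/gal = 836,485 L.
[OCl⁻]/[HOCl] = 10^(pH − pKa) = 10^(7.09 − 7.41) = 0.4786; fraction as HOCl = 1/(1 + 0.4786) = 0.6763.
Free chlorine required for 1.68 ppm HOCl: 1.68 / 0.6763 = 2.484 ppm.
FC to add: 2.484 − 0.7 = 1.784 mg/L as Cl₂.
Cl₂ equivalent: 1.784 mg/L × 836,485 L = 1492 g.
Product at 61.2% available Cl: 1492 / 0.612 = 2439 g.

2.44 kg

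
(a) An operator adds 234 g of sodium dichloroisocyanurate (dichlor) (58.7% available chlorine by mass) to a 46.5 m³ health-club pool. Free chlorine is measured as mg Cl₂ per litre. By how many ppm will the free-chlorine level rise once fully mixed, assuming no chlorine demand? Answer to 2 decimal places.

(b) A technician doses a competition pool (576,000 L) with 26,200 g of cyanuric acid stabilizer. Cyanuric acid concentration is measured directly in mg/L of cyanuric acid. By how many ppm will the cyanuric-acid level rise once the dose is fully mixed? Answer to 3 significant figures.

(a) Volume: 46.5 m³ = 46,500 L.
(a) Available chlorine delivered: 234 g × 0.587 = 137.4 g as Cl₂.
(a) Concentration rise: 137.4 g / 46,500 L = 2.954 mg/L = 2.95 ppm.

(b) Rise: 26,200 g / 576,000 L × 1000 = 45.49 mg/L.

(a) 2.95 ppm; (b) 45.5 ppm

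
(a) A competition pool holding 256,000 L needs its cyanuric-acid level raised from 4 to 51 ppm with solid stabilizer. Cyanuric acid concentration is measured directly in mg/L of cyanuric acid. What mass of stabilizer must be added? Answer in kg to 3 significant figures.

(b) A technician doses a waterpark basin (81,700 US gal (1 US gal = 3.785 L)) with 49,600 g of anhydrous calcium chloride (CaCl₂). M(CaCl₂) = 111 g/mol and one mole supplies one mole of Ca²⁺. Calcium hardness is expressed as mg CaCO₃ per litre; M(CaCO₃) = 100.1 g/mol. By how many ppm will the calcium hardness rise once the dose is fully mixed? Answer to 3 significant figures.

(a) CYA to add: (51 − 4) = 47 mg/L × 256,000 L = 12,030 g cyanuric acid.

(b) Volume: 81,700 US gal × 3.785 L/gal = 309,234 L.
(b) Moles of Ca²⁺: 49,600 g ÷ 111 g/mol = 446.8 mol.
(b) As CaCO₃: 446.8 mol × 100.1 g/mol = 44,730 g.
(b) Rise: 44,730 g / 309,234 L × 1000 = 144.6 mg/L.

(a) 12.0 kg; (b) 145 ppm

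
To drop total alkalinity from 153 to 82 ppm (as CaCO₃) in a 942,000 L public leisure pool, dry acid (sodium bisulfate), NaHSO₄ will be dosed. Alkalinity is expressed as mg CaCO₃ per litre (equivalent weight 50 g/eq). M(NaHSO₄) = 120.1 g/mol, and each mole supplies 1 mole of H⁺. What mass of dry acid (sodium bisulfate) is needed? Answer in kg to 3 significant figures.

161 kg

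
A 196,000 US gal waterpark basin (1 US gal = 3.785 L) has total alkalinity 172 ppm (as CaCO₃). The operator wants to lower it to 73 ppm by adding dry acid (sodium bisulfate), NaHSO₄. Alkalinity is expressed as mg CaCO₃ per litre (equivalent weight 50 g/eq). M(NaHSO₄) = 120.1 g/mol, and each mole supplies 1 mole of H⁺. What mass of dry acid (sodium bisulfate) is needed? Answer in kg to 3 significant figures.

176 kg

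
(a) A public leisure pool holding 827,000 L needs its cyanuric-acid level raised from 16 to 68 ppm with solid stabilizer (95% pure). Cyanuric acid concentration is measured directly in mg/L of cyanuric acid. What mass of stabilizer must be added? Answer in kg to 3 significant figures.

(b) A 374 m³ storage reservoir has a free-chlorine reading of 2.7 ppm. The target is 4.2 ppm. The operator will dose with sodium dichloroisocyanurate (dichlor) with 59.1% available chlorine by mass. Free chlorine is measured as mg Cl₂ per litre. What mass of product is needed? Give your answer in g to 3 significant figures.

(a) 45.3 kg; (b) 949 g

(a) CYA to add: (68 − 16) = 52 mg/L × 827,000 L = 43,000 g cyanuric acid.
(a) At 95% purity: 43,000 / 0.95 = 45,270 g product.

(b) Volume: 374 m³ = 374,000 L.
(b) Chlorine deficit: 4.2 − 2.7 = 1.5 ppm = 1.5 mg/L as Cl₂.
(b) Cl₂ equivalent needed: 1.5 mg/L × 374,000 L = 561,000 mg = 561 g.
(b) Product at 59.1% available chlorine: 561 / 0.591 = 949.2 g.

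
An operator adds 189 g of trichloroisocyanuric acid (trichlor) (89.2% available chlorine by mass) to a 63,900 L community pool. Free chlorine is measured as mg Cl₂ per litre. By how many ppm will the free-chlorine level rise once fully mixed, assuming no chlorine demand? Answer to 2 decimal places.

2.64 ppm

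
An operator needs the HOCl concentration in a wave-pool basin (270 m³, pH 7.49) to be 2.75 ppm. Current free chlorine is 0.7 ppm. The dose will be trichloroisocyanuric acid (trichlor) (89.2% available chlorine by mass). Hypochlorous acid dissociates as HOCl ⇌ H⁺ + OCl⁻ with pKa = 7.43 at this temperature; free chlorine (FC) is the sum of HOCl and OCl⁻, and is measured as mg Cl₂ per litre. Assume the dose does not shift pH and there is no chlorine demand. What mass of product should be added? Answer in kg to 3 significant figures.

Volume: 270 m³ = 270,000 L.
[OCl⁻]/[HOCl] = 10^(pH − pKa) = 10^(7.49 − 7.43) = 1.148; fraction as HOCl = 1/(1 + 1.148) = 0.4655.
Free chlorine required for 2.75 ppm HOCl: 2.75 / 0.4655 = 5.907 ppm.
FC to add: 5.907 − 0.7 = 5.207 mg/L as Cl₂.
Cl₂ equivalent: 5.207 mg/L × 270,000 L = 1406 g.
Product at 89.2% available Cl: 1406 / 0.892 = 1576 g.

1.58 kg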